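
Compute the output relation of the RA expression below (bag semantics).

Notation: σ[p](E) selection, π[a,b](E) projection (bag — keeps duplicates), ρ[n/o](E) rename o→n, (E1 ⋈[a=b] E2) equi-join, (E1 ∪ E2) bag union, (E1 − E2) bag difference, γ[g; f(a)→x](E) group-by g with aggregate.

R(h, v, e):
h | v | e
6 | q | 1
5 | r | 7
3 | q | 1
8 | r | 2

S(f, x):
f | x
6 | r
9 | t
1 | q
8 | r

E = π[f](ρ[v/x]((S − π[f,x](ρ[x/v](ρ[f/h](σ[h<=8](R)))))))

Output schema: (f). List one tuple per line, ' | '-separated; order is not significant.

Row counts bottom-up:
  S → 4
  R → 4
  σ[h<=8](R) → 4
  ρ[f/h](σ[h<=8](R)) → 4
  ρ[x/v](ρ[f/h](σ[h<=8](R))) → 4
  π[f,x](ρ[x/v](ρ[f/h](σ[h<=8](R)))) → 4
  (S − π[f,x](ρ[x/v](ρ[f/h](σ[h<=8](R))))) → 3
  ρ[v/x]((S − π[f,x](ρ[x/v](ρ[f/h](σ[h<=8](R)))))) → 3
  π[f](ρ[v/x]((S − π[f,x](ρ[x/v](ρ[f/h](σ[h<=8](R))))))) → 3

== RESULT ==
f
1
6
9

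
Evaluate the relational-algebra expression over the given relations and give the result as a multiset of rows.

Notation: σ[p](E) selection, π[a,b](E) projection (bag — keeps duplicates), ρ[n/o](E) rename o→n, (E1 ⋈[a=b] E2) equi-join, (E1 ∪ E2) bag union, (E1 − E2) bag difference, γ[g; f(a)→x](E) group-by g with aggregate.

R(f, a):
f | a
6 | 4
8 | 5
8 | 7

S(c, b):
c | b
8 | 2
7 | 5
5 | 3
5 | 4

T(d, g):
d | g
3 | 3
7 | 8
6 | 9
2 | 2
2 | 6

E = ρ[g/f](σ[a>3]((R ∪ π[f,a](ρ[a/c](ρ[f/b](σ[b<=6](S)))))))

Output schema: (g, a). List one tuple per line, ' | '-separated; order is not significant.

Row counts bottom-up:
  R → 3
  S → 4
  σ[b<=6](S) → 4
  ρ[f/b](σ[b<=6](S)) → 4
  ρ[a/c](ρ[f/b](σ[b<=6](S))) → 4
  π[f,a](ρ[a/c](ρ[f/b](σ[b<=6](S)))) → 4
  (R ∪ π[f,a](ρ[a/c](ρ[f/b](σ[b<=6](S))))) → 7
  σ[a>3]((R ∪ π[f,a](ρ[a/c](ρ[f/b](σ[b<=6](S)))))) → 7
  ρ[g/f](σ[a>3]((R ∪ π[f,a](ρ[a/c](ρ[f/b](σ[b<=6](S))))))) → 7

== RESULT ==
g | a
2 | 8
3 | 5
4 | 5
5 | 7
6 | 4
8 | 5
8 | 7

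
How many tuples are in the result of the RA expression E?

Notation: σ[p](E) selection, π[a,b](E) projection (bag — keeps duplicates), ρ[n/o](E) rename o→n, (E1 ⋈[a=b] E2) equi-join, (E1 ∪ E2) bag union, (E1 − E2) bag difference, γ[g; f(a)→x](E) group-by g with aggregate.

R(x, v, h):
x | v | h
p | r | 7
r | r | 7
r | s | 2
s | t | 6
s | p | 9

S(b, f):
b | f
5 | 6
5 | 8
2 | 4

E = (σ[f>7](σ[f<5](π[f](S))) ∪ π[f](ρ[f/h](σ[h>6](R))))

Subexpression sizes:
  S → 3
  π[f](S) → 3
  σ[f<5](π[f](S)) → 1
  σ[f>7](σ[f<5](π[f](S))) → 0
  R → 5
  σ[h>6](R) → 3
  ρ[f/h](σ[h>6](R)) → 3
  π[f](ρ[f/h](σ[h>6](R))) → 3
  (σ[f>7](σ[f<5](π[f](S))) ∪ π[f](ρ[f/h](σ[h>6](R)))) → 3

|E| = 3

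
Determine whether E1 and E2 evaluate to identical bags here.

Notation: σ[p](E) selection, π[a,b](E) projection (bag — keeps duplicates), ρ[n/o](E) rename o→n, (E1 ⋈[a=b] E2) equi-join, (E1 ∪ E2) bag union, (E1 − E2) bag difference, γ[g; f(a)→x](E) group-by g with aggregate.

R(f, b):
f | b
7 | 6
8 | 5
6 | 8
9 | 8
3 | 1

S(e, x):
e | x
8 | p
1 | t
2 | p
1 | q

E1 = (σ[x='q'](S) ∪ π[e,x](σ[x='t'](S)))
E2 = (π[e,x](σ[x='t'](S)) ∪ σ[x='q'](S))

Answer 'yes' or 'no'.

E1 per-node cardinality:
  S → 4
  σ[x='q'](S) → 1
  S → 4
  σ[x='t'](S) → 1
  π[e,x](σ[x='t'](S)) → 1
  (σ[x='q'](S) ∪ π[e,x](σ[x='t'](S))) → 2
E2 per-node cardinality:
  S → 4
  σ[x='t'](S) → 1
  π[e,x](σ[x='t'](S)) → 1
  S → 4
  σ[x='q'](S) → 1
  (π[e,x](σ[x='t'](S)) ∪ σ[x='q'](S)) → 2

E1 and E2 produce the same multiset:
e | x
1 | q
1 | t

yes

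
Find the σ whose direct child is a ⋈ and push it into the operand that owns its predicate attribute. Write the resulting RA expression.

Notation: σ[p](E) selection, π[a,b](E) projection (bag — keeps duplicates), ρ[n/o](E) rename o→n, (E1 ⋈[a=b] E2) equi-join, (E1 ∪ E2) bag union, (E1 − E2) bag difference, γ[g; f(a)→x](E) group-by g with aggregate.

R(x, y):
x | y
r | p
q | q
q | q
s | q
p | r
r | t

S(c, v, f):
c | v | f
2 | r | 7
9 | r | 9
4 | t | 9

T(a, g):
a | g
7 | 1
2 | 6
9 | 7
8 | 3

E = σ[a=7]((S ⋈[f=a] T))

σ filters on a, owned by the right side.
E' = (S ⋈[f=a] σ[a=7](T))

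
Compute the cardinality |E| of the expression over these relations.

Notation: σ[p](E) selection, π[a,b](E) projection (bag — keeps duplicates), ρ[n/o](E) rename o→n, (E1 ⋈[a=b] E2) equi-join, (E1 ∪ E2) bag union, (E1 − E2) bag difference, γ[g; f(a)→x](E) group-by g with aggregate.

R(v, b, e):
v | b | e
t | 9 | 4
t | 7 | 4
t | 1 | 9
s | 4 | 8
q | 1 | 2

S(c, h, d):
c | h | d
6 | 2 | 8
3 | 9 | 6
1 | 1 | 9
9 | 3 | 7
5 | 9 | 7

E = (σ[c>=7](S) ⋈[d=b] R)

Per-node cardinality:
  S → 5
  σ[c>=7](S) → 1
  R → 5
  (σ[c>=7](S) ⋈[d=b] R) → 1

|E| = 1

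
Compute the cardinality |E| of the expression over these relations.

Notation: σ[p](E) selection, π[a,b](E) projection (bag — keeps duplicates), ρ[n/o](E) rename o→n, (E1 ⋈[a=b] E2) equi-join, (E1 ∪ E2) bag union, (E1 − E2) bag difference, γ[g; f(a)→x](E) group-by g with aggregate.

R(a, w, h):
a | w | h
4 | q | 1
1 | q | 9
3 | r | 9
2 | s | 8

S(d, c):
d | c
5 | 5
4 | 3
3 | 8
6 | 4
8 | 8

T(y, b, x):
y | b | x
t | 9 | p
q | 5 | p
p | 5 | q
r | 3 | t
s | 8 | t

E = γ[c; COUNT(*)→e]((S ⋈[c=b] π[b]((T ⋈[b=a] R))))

Stepwise |·|:
  S → 5
  T → 5
  R → 4
  (T ⋈[b=a] R) → 1
  π[b]((T ⋈[b=a] R)) → 1
  (S ⋈[c=b] π[b]((T ⋈[b=a] R))) → 1
  γ[c; COUNT(*)→e]((S ⋈[c=b] π[b]((T ⋈[b=a] R)))) → 1

|E| = 1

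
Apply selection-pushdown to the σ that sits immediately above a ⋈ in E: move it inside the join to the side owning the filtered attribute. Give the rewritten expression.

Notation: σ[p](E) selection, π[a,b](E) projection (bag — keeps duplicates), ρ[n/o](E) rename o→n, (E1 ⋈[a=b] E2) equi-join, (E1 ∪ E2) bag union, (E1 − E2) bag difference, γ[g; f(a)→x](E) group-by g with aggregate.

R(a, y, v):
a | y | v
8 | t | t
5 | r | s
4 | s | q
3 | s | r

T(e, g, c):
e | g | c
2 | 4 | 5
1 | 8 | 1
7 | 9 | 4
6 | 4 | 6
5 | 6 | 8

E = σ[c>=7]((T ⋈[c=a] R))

σ filters on c, owned by the left side.
E' = (σ[c>=7](T) ⋈[c=a] R)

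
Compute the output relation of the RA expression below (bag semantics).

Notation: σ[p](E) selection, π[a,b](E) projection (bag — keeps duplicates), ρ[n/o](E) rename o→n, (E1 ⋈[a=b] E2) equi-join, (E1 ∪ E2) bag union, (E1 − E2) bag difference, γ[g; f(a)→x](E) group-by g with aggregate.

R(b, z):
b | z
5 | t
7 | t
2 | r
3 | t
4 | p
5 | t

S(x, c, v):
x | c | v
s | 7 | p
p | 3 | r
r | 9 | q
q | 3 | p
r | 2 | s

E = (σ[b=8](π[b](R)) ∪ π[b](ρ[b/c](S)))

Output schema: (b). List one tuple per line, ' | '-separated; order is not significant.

Stepwise |·|:
  R → 6
  π[b](R) → 6
  σ[b=8](π[b](R)) → 0
  S → 5
  ρ[b/c](S) → 5
  π[b](ρ[b/c](S)) → 5
  (σ[b=8](π[b](R)) ∪ π[b](ρ[b/c](S))) → 5

== RESULT ==
b
2
3
3
7
9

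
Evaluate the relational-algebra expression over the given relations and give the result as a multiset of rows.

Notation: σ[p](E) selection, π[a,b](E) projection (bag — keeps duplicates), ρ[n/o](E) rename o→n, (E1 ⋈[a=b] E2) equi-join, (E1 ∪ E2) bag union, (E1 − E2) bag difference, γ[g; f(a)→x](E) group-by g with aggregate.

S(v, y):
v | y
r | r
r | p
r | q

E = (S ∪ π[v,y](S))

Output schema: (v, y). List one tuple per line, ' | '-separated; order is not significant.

Row counts bottom-up:
  S → 3
  S → 3
  π[v,y](S) → 3
  (S ∪ π[v,y](S)) → 6

== RESULT ==
v | y
r | p
r | p
r | q
r | q
r | r
r | r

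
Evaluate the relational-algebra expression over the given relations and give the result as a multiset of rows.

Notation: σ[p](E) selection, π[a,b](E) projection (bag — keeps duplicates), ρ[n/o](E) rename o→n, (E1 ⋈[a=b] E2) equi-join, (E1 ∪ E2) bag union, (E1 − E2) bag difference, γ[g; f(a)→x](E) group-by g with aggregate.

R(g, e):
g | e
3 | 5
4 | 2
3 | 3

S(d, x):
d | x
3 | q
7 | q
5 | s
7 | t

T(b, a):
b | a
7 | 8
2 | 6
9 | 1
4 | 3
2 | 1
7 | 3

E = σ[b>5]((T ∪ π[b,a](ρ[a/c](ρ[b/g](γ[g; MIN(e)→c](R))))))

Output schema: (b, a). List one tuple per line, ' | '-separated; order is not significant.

Row counts bottom-up:
  T → 6
  R → 3
  γ[g; MIN(e)→c](R) → 2
  ρ[b/g](γ[g; MIN(e)→c](R)) → 2
  ρ[a/c](ρ[b/g](γ[g; MIN(e)→c](R))) → 2
  π[b,a](ρ[a/c](ρ[b/g](γ[g; MIN(e)→c](R)))) → 2
  (T ∪ π[b,a](ρ[a/c](ρ[b/g](γ[g; MIN(e)→c](R))))) → 8
  σ[b>5]((T ∪ π[b,a](ρ[a/c](ρ[b/g](γ[g; MIN(e)→c](R)))))) → 3

== RESULT ==
b | a
7 | 3
7 | 8
9 | 1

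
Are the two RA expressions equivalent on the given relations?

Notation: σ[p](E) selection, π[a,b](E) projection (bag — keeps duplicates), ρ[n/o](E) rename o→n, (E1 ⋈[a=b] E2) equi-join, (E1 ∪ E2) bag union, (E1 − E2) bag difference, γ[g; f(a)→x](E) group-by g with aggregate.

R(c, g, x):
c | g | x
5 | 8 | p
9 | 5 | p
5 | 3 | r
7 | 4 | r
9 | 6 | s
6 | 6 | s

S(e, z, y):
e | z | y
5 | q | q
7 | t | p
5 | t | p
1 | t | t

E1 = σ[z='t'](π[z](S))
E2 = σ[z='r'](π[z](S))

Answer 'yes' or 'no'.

E1 subexpression sizes:
  S → 4
  π[z](S) → 4
  σ[z='t'](π[z](S)) → 3
E2 subexpression sizes:
  S → 4
  π[z](S) → 4
  σ[z='r'](π[z](S)) → 0

E1 result:
z
t
t
t
E2 result:
z
(0 rows)
Witness: ('t',) appears 3× in E1 but 0× in E2.

no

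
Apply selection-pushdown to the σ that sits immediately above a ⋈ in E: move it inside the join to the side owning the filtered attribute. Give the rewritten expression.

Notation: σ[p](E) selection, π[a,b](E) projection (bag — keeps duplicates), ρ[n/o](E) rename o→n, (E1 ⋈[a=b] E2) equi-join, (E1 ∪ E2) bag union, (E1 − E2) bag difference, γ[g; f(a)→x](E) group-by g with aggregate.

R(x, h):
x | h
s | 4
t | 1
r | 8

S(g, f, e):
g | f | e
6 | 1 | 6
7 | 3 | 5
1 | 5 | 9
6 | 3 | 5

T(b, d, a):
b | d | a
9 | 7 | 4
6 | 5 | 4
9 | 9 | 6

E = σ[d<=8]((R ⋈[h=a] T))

σ filters on d, owned by the right side.
E' = (R ⋈[h=a] σ[d<=8](T))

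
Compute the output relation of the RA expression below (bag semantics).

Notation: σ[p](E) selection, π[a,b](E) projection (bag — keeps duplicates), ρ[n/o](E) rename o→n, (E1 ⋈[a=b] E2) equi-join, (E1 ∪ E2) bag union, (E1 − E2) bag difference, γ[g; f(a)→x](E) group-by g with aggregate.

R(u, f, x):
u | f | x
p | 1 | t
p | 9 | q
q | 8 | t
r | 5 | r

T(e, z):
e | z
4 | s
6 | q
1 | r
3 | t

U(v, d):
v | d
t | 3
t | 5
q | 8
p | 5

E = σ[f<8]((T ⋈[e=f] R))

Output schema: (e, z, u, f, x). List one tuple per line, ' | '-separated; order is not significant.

Subexpression sizes:
  T → 4
  R → 4
  (T ⋈[e=f] R) → 1
  σ[f<8]((T ⋈[e=f] R)) → 1

== RESULT ==
e | z | u | f | x
1 | r | p | 1 | t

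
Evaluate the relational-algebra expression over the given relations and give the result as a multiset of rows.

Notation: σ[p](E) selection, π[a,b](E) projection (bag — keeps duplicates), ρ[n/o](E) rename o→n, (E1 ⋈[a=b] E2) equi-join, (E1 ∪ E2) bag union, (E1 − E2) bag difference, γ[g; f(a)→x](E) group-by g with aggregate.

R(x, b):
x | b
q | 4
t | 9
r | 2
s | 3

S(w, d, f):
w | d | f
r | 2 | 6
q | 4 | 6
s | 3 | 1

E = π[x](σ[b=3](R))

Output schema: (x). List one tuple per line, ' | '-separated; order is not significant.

Subexpression sizes:
  R → 4
  σ[b=3](R) → 1
  π[x](σ[b=3](R)) → 1

== RESULT ==
x
s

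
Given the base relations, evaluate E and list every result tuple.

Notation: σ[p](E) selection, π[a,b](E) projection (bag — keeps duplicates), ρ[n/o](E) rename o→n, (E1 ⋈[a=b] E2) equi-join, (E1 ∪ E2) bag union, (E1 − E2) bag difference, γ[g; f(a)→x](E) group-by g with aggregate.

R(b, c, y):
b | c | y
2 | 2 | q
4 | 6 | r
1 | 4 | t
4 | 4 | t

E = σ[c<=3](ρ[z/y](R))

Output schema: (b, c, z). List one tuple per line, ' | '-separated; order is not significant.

Per-node cardinality:
  R → 4
  ρ[z/y](R) → 4
  σ[c<=3](ρ[z/y](R)) → 1

== RESULT ==
b | c | z
2 | 2 | q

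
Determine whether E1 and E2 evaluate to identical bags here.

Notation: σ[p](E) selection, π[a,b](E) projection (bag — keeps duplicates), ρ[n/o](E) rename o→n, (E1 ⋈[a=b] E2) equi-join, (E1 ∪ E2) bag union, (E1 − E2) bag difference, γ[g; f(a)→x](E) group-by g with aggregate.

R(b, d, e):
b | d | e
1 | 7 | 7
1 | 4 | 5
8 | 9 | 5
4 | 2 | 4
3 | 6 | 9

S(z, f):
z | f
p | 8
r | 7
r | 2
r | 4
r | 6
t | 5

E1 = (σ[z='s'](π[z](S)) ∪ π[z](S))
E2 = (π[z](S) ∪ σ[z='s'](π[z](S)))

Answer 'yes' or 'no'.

E1 per-node cardinality:
  S → 6
  π[z](S) → 6
  σ[z='s'](π[z](S)) → 0
  S → 6
  π[z](S) → 6
  (σ[z='s'](π[z](S)) ∪ π[z](S)) → 6
E2 per-node cardinality:
  S → 6
  π[z](S) → 6
  S → 6
  π[z](S) → 6
  σ[z='s'](π[z](S)) → 0
  (π[z](S) ∪ σ[z='s'](π[z](S))) → 6

E1 and E2 produce the same multiset:
z
p
r
r
r
r
t

yes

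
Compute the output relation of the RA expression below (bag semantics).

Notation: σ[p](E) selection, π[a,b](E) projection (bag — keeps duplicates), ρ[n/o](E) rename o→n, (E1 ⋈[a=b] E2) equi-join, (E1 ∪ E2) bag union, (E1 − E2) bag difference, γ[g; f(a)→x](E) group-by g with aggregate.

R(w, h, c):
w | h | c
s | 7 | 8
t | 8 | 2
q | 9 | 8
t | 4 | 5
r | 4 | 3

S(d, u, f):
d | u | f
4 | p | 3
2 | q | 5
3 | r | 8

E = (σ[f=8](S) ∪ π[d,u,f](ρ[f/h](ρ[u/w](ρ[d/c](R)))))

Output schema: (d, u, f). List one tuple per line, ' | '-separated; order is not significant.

Subexpression sizes:
  S → 3
  σ[f=8](S) → 1
  R → 5
  ρ[d/c](R) → 5
  ρ[u/w](ρ[d/c](R)) → 5
  ρ[f/h](ρ[u/w](ρ[d/c](R))) → 5
  π[d,u,f](ρ[f/h](ρ[u/w](ρ[d/c](R)))) → 5
  (σ[f=8](S) ∪ π[d,u,f](ρ[f/h](ρ[u/w](ρ[d/c](R))))) → 6

== RESULT ==
d | u | f
2 | t | 8
3 | r | 4
3 | r | 8
5 | t | 4
8 | q | 9
8 | s | 7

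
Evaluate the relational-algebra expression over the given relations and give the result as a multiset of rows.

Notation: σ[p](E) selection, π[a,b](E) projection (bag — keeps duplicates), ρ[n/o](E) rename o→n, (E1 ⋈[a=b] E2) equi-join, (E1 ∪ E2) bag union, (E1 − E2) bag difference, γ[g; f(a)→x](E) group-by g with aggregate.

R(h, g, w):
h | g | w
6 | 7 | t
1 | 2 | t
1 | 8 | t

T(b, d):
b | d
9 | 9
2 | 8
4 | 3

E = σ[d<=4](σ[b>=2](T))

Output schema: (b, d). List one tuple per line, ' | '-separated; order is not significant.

Subexpression sizes:
  T → 3
  σ[b>=2](T) → 3
  σ[d<=4](σ[b>=2](T)) → 1

== RESULT ==
b | d
4 | 3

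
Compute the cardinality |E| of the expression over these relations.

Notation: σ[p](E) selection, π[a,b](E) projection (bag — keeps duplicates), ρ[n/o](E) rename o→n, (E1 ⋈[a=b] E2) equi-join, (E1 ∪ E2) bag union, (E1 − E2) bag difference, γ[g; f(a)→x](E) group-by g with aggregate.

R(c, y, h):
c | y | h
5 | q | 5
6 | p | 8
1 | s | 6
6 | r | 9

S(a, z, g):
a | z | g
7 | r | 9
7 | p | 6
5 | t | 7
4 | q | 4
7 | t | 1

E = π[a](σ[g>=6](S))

Per-node cardinality:
  S → 5
  σ[g>=6](S) → 3
  π[a](σ[g>=6](S)) → 3

|E| = 3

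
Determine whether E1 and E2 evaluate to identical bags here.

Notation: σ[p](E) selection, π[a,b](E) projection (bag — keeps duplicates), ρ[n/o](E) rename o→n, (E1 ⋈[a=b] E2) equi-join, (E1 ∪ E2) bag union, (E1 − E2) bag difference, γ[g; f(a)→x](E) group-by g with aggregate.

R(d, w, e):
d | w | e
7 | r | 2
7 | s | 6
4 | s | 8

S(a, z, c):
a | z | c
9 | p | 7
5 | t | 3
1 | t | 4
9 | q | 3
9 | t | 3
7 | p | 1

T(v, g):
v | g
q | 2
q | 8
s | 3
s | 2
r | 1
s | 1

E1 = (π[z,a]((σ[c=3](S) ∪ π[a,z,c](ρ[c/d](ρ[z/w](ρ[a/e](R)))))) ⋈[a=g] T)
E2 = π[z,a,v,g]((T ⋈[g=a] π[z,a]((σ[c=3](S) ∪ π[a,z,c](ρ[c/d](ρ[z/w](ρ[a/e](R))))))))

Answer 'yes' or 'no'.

E1 subexpression sizes:
  S → 6
  σ[c=3](S) → 3
  R → 3
  ρ[a/e](R) → 3
  ρ[z/w](ρ[a/e](R)) → 3
  ρ[c/d](ρ[z/w](ρ[a/e](R))) → 3
  π[a,z,c](ρ[c/d](ρ[z/w](ρ[a/e](R)))) → 3
  (σ[c=3](S) ∪ π[a,z,c](ρ[c/d](ρ[z/w](ρ[a/e](R))))) → 6
  π[z,a]((σ[c=3](S) ∪ π[a,z,c](ρ[c/d](ρ[z/w](ρ[a/e](R)))))) → 6
  T → 6
  (π[z,a]((σ[c=3](S) ∪ π[a,z,c](ρ[c/d](ρ[z/w](ρ[a/e](R)))))) ⋈[a=g] T) → 3
E2 subexpression sizes:
  T → 6
  S → 6
  σ[c=3](S) → 3
  R → 3
  ρ[a/e](R) → 3
  ρ[z/w](ρ[a/e](R)) → 3
  ρ[c/d](ρ[z/w](ρ[a/e](R))) → 3
  π[a,z,c](ρ[c/d](ρ[z/w](ρ[a/e](R)))) → 3
  (σ[c=3](S) ∪ π[a,z,c](ρ[c/d](ρ[z/w](ρ[a/e](R))))) → 6
  π[z,a]((σ[c=3](S) ∪ π[a,z,c](ρ[c/d](ρ[z/w](ρ[a/e](R)))))) → 6
  (T ⋈[g=a] π[z,a]((σ[c=3](S) ∪ π[a,z,c](ρ[c/d](ρ[z/w](ρ[a/e](R))))))) → 3
  π[z,a,v,g]((T ⋈[g=a] π[z,a]((σ[c=3](S) ∪ π[a,z,c](ρ[c/d](ρ[z/w](ρ[a/e](R)))))))) → 3

E1 and E2 produce the same multiset:
z | a | v | g
r | 2 | q | 2
r | 2 | s | 2
s | 8 | q | 8

yes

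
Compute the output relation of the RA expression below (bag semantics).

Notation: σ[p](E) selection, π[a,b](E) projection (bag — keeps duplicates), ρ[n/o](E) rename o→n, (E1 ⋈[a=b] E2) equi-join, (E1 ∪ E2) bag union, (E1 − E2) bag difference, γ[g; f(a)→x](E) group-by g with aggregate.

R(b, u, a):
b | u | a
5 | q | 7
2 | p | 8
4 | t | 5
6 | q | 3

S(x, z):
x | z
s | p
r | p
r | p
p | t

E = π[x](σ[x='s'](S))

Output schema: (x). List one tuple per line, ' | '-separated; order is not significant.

Stepwise |·|:
  S → 4
  σ[x='s'](S) → 1
  π[x](σ[x='s'](S)) → 1

== RESULT ==
x
s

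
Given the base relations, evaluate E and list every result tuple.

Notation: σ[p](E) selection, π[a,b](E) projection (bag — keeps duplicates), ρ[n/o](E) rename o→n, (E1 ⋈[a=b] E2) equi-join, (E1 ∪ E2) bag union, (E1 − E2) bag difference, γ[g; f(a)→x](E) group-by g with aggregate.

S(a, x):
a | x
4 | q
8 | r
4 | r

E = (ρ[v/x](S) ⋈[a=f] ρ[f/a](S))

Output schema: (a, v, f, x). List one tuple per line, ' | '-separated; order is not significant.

Stepwise |·|:
  S → 3
  ρ[v/x](S) → 3
  S → 3
  ρ[f/a](S) → 3
  (ρ[v/x](S) ⋈[a=f] ρ[f/a](S)) → 5

== RESULT ==
a | v | f | x
4 | q | 4 | q
4 | q | 4 | r
4 | r | 4 | q
4 | r | 4 | r
8 | r | 8 | r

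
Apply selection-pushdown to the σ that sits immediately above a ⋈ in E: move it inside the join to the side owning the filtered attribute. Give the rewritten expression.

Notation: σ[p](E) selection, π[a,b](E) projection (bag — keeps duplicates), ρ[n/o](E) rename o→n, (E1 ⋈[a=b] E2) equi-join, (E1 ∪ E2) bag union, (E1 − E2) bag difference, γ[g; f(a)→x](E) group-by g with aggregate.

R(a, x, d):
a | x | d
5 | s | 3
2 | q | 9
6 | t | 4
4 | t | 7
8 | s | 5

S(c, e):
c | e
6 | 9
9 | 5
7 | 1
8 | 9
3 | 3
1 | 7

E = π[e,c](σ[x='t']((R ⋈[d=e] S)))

σ filters on x, owned by the left side.
E' = π[e,c]((σ[x='t'](R) ⋈[d=e] S))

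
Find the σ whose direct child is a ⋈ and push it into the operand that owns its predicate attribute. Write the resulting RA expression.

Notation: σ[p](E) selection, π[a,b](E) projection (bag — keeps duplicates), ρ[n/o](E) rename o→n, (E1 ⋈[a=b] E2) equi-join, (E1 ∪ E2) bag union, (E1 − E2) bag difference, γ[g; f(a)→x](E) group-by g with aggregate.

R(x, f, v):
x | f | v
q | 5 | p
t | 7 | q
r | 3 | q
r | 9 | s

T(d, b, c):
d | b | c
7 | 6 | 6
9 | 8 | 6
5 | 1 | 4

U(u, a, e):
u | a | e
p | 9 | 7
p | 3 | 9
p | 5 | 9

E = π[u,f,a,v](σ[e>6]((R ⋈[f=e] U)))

σ filters on e, owned by the right side.
E' = π[u,f,a,v]((R ⋈[f=e] σ[e>6](U)))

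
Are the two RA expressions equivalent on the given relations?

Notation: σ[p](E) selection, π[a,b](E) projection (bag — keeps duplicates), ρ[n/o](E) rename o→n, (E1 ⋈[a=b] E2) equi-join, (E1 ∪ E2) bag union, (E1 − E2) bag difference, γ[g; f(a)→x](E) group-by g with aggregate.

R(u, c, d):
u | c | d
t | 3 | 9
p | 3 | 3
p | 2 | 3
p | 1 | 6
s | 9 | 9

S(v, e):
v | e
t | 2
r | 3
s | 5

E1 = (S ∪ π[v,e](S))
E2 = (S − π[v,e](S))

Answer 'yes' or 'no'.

E1 stepwise |·|:
  S → 3
  S → 3
  π[v,e](S) → 3
  (S ∪ π[v,e](S)) → 6
E2 stepwise |·|:
  S → 3
  S → 3
  π[v,e](S) → 3
  (S − π[v,e](S)) → 0

E1 result:
v | e
r | 3
r | 3
s | 5
s | 5
t | 2
t | 2
E2 result:
v | e
(0 rows)
Witness: ('s', 5) appears 2× in E1 but 0× in E2.

no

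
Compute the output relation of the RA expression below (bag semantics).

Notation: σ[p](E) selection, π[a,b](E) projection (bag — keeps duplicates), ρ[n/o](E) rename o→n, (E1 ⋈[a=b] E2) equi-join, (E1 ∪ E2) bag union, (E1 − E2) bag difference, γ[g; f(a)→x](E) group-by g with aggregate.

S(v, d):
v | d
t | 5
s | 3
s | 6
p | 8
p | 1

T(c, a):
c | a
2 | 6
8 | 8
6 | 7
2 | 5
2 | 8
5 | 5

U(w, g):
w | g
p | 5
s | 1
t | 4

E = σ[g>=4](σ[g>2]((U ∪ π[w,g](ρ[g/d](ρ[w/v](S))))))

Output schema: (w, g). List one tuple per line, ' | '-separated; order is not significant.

Stepwise |·|:
  U → 3
  S → 5
  ρ[w/v](S) → 5
  ρ[g/d](ρ[w/v](S)) → 5
  π[w,g](ρ[g/d](ρ[w/v](S))) → 5
  (U ∪ π[w,g](ρ[g/d](ρ[w/v](S)))) → 8
  σ[g>2]((U ∪ π[w,g](ρ[g/d](ρ[w/v](S))))) → 6
  σ[g>=4](σ[g>2]((U ∪ π[w,g](ρ[g/d](ρ[w/v](S)))))) → 5

== RESULT ==
w | g
p | 5
p | 8
s | 6
t | 4
t | 5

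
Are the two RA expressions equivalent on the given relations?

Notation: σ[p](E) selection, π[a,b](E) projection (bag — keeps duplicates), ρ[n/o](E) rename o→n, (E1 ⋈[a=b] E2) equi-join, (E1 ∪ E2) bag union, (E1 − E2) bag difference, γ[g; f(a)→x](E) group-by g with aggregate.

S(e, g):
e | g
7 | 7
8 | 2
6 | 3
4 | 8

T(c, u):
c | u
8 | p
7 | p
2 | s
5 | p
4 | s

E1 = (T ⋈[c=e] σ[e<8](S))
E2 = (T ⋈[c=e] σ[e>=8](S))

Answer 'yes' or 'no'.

E1 stepwise |·|:
  T → 5
  S → 4
  σ[e<8](S) → 3
  (T ⋈[c=e] σ[e<8](S)) → 2
E2 stepwise |·|:
  T → 5
  S → 4
  σ[e>=8](S) → 1
  (T ⋈[c=e] σ[e>=8](S)) → 1

E1 result:
c | u | e | g
4 | s | 4 | 8
7 | p | 7 | 7
E2 result:
c | u | e | g
8 | p | 8 | 2
Witness: (8, 'p', 8, 2) appears 0× in E1 but 1× in E2.

no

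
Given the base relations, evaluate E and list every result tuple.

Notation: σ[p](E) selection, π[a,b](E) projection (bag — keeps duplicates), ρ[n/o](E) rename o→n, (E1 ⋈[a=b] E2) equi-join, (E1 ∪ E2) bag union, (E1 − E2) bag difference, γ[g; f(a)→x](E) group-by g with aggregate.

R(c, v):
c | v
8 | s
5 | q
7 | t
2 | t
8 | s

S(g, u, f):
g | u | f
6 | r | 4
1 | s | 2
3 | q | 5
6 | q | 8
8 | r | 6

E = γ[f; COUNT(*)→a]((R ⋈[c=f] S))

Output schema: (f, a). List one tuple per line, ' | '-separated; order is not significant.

Row counts bottom-up:
  R → 5
  S → 5
  (R ⋈[c=f] S) → 4
  γ[f; COUNT(*)→a]((R ⋈[c=f] S)) → 3

== RESULT ==
f | a
2 | 1
5 | 1
8 | 2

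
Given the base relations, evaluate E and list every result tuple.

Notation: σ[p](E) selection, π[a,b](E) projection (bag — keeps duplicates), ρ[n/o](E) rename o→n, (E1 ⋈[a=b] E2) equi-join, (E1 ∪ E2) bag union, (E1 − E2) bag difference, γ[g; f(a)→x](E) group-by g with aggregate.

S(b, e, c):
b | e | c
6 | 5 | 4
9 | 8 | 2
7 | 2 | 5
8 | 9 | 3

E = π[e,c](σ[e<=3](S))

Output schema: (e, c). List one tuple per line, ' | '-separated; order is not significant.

Row counts bottom-up:
  S → 4
  σ[e<=3](S) → 1
  π[e,c](σ[e<=3](S)) → 1

== RESULT ==
e | c
2 | 5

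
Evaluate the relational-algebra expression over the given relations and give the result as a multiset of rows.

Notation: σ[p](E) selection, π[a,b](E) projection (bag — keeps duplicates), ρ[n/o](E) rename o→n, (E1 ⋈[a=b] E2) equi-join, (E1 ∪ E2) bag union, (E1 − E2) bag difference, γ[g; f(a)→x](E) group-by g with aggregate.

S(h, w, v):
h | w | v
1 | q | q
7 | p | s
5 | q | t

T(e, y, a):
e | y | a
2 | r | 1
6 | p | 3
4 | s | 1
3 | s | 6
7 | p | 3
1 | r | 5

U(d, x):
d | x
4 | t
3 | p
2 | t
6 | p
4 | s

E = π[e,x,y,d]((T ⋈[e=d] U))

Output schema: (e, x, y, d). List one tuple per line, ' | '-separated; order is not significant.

Stepwise |·|:
  T → 6
  U → 5
  (T ⋈[e=d] U) → 5
  π[e,x,y,d]((T ⋈[e=d] U)) → 5

== RESULT ==
e | x | y | d
2 | t | r | 2
3 | p | s | 3
4 | s | s | 4
4 | t | s | 4
6 | p | p | 6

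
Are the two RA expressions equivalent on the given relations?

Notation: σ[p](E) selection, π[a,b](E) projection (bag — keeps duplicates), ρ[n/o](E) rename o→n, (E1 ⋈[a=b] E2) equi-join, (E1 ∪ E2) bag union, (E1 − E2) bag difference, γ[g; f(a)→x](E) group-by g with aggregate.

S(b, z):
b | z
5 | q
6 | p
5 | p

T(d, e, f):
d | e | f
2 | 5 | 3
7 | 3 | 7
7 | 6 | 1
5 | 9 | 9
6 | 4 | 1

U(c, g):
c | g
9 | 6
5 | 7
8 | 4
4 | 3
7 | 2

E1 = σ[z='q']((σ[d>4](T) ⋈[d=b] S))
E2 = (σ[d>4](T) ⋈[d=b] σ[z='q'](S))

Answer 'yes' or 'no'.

E1 row counts bottom-up:
  T → 5
  σ[d>4](T) → 4
  S → 3
  (σ[d>4](T) ⋈[d=b] S) → 3
  σ[z='q']((σ[d>4](T) ⋈[d=b] S)) → 1
E2 row counts bottom-up:
  T → 5
  σ[d>4](T) → 4
  S → 3
  σ[z='q'](S) → 1
  (σ[d>4](T) ⋈[d=b] σ[z='q'](S)) → 1

E1 and E2 produce the same multiset:
d | e | f | b | z
5 | 9 | 9 | 5 | q

yes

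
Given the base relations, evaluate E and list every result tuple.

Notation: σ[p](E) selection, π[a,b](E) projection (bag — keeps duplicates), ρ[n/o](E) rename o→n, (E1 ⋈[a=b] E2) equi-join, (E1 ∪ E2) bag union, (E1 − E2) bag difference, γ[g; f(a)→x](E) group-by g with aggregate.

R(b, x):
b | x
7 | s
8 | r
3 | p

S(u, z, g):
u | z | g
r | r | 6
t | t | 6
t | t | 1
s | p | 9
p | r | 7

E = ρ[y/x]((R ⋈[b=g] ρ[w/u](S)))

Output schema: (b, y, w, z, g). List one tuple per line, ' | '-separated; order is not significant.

Subexpression sizes:
  R → 3
  S → 5
  ρ[w/u](S) → 5
  (R ⋈[b=g] ρ[w/u](S)) → 1
  ρ[y/x]((R ⋈[b=g] ρ[w/u](S))) → 1

== RESULT ==
b | y | w | z | g
7 | s | p | r | 7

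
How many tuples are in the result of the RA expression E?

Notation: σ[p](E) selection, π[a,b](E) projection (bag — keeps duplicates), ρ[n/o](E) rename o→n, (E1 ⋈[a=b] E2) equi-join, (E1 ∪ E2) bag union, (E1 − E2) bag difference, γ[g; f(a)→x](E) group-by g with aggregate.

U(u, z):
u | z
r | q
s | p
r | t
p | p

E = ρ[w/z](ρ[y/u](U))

Per-node cardinality:
  U → 4
  ρ[y/u](U) → 4
  ρ[w/z](ρ[y/u](U)) → 4

|E| = 4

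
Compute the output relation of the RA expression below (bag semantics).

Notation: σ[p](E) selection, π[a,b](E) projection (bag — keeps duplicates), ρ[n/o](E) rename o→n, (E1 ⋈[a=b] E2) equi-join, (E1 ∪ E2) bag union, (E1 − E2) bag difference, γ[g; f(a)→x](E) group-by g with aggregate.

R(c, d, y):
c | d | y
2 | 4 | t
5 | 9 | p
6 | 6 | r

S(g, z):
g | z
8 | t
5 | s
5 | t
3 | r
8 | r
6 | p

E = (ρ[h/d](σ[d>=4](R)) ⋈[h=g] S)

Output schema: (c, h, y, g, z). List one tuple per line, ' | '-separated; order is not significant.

Row counts bottom-up:
  R → 3
  σ[d>=4](R) → 3
  ρ[h/d](σ[d>=4](R)) → 3
  S → 6
  (ρ[h/d](σ[d>=4](R)) ⋈[h=g] S) → 1

== RESULT ==
c | h | y | g | z
6 | 6 | r | 6 | p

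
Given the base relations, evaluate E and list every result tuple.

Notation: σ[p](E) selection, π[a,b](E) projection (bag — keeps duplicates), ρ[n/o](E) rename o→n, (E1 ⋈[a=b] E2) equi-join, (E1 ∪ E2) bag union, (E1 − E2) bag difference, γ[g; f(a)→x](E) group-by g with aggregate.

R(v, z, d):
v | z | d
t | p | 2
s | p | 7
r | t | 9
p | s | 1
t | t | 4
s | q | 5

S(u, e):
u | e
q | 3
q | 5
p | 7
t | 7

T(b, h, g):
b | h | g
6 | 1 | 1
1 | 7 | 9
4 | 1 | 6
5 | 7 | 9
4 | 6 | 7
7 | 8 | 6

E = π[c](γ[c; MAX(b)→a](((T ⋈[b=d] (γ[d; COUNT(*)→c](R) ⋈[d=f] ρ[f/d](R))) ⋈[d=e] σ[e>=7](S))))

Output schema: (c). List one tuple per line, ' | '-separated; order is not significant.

Stepwise |·|:
  T → 6
  R → 6
  γ[d; COUNT(*)→c](R) → 6
  R → 6
  ρ[f/d](R) → 6
  (γ[d; COUNT(*)→c](R) ⋈[d=f] ρ[f/d](R)) → 6
  (T ⋈[b=d] (γ[d; COUNT(*)→c](R) ⋈[d=f] ρ[f/d](R))) → 5
  S → 4
  σ[e>=7](S) → 2
  ((T ⋈[b=d] (γ[d; COUNT(*)→c](R) ⋈[d=f] ρ[f/d](R))) ⋈[d=e] σ[e>=7](S)) → 2
  γ[c; MAX(b)→a](((T ⋈[b=d] (γ[d; COUNT(*)→c](R) ⋈[d=f] ρ[f/d](R))) ⋈[d=e] σ[e>=7](S))) → 1
  π[c](γ[c; MAX(b)→a](((T ⋈[b=d] (γ[d; COUNT(*)→c](R) ⋈[d=f] ρ[f/d](R))) ⋈[d=e] σ[e>=7](S)))) → 1

== RESULT ==
c
1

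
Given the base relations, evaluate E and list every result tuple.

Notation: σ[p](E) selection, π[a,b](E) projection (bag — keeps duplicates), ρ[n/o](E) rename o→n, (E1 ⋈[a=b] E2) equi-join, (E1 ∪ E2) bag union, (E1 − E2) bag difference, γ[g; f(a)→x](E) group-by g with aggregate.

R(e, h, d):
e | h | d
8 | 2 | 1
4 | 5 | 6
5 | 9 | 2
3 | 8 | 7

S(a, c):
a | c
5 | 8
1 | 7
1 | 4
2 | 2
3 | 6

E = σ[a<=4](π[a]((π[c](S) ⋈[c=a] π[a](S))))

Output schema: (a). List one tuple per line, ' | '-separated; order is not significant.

Per-node cardinality:
  S → 5
  π[c](S) → 5
  S → 5
  π[a](S) → 5
  (π[c](S) ⋈[c=a] π[a](S)) → 1
  π[a]((π[c](S) ⋈[c=a] π[a](S))) → 1
  σ[a<=4](π[a]((π[c](S) ⋈[c=a] π[a](S)))) → 1

== RESULT ==
a
2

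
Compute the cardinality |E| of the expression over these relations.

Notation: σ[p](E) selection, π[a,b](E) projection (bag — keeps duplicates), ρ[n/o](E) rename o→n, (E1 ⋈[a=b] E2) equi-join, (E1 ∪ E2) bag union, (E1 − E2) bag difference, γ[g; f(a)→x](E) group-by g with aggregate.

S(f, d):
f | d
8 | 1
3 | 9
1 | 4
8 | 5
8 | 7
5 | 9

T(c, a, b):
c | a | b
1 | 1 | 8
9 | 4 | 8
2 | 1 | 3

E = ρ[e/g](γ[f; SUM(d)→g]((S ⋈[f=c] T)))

Subexpression sizes:
  S → 6
  T → 3
  (S ⋈[f=c] T) → 1
  γ[f; SUM(d)→g]((S ⋈[f=c] T)) → 1
  ρ[e/g](γ[f; SUM(d)→g]((S ⋈[f=c] T))) → 1

|E| = 1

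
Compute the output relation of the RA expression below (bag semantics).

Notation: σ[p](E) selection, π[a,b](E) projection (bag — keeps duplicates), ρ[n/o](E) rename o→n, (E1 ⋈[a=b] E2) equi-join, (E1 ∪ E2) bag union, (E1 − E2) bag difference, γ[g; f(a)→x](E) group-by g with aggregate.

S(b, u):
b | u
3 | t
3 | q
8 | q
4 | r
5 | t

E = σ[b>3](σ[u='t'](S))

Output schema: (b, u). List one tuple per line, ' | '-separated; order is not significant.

Stepwise |·|:
  S → 5
  σ[u='t'](S) → 2
  σ[b>3](σ[u='t'](S)) → 1

== RESULT ==
b | u
5 | t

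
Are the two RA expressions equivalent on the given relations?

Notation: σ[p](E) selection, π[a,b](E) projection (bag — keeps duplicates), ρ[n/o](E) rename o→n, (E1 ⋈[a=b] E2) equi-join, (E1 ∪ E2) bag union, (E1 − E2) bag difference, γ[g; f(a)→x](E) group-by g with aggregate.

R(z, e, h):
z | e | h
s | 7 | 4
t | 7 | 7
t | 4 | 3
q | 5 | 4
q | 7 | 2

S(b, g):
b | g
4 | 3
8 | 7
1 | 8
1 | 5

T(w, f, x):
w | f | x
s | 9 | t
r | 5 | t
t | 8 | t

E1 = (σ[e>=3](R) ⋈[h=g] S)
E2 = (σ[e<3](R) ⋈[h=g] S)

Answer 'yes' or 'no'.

E1 stepwise |·|:
  R → 5
  σ[e>=3](R) → 5
  S → 4
  (σ[e>=3](R) ⋈[h=g] S) → 2
E2 stepwise |·|:
  R → 5
  σ[e<3](R) → 0
  S → 4
  (σ[e<3](R) ⋈[h=g] S) → 0

E1 result:
z | e | h | b | g
t | 4 | 3 | 4 | 3
t | 7 | 7 | 8 | 7
E2 result:
z | e | h | b | g
(0 rows)
Witness: ('t', 4, 3, 4, 3) appears 1× in E1 but 0× in E2.

no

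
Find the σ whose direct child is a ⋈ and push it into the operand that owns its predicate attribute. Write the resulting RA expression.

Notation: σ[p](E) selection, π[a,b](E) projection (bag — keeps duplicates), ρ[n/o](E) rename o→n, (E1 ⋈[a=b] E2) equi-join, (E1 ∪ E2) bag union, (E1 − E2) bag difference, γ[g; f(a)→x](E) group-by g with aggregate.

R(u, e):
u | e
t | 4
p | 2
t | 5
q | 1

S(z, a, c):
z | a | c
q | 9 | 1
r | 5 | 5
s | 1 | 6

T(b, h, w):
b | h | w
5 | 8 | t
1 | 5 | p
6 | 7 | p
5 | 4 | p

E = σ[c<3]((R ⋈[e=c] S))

σ filters on c, owned by the right side.
E' = (R ⋈[e=c] σ[c<3](S))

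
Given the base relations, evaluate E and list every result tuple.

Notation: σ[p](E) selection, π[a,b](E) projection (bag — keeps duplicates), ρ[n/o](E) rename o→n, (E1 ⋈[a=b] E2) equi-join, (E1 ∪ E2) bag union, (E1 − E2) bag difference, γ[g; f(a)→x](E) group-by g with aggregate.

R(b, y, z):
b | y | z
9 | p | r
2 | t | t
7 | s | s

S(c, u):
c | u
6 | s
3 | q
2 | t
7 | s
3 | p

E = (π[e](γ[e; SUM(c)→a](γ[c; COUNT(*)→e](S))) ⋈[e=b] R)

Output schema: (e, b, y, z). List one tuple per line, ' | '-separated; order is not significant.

Subexpression sizes:
  S → 5
  γ[c; COUNT(*)→e](S) → 4
  γ[e; SUM(c)→a](γ[c; COUNT(*)→e](S)) → 2
  π[e](γ[e; SUM(c)→a](γ[c; COUNT(*)→e](S))) → 2
  R → 3
  (π[e](γ[e; SUM(c)→a](γ[c; COUNT(*)→e](S))) ⋈[e=b] R) → 1

== RESULT ==
e | b | y | z
2 | 2 | t | t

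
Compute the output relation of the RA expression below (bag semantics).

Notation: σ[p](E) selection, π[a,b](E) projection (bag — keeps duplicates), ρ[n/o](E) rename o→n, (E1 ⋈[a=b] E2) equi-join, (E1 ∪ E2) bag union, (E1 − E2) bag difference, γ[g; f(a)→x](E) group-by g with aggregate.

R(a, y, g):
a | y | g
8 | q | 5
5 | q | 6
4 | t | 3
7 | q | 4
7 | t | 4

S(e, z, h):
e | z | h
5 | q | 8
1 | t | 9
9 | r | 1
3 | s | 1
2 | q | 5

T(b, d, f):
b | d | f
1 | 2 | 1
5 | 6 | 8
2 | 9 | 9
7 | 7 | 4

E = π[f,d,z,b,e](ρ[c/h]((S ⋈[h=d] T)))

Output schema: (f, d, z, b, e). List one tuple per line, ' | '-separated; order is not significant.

Per-node cardinality:
  S → 5
  T → 4
  (S ⋈[h=d] T) → 1
  ρ[c/h]((S ⋈[h=d] T)) → 1
  π[f,d,z,b,e](ρ[c/h]((S ⋈[h=d] T))) → 1

== RESULT ==
f | d | z | b | e
9 | 9 | t | 2 | 1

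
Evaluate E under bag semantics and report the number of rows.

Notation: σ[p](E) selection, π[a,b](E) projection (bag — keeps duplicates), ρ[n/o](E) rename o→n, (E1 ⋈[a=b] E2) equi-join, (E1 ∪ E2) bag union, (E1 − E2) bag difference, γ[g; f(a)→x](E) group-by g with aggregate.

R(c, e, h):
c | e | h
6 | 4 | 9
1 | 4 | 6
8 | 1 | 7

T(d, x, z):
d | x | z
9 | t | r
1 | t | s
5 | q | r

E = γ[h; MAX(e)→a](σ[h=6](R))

Row counts bottom-up:
  R → 3
  σ[h=6](R) → 1
  γ[h; MAX(e)→a](σ[h=6](R)) → 1

|E| = 1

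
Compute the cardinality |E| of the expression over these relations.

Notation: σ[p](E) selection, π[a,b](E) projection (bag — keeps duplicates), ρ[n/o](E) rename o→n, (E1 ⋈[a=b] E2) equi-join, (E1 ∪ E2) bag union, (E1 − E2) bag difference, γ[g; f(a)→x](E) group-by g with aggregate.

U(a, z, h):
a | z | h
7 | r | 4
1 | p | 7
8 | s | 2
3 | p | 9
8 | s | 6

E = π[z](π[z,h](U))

Stepwise |·|:
  U → 5
  π[z,h](U) → 5
  π[z](π[z,h](U)) → 5

|E| = 5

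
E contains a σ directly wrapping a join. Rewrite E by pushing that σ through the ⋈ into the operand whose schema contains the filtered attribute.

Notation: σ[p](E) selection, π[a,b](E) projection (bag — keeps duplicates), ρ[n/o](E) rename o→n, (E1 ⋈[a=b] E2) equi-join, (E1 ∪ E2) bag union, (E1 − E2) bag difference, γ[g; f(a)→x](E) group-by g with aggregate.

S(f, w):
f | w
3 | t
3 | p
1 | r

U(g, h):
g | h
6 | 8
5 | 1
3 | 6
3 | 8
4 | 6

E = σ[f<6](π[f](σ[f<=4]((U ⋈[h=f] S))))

σ filters on f, owned by the right side.
E' = σ[f<6](π[f]((U ⋈[h=f] σ[f<=4](S))))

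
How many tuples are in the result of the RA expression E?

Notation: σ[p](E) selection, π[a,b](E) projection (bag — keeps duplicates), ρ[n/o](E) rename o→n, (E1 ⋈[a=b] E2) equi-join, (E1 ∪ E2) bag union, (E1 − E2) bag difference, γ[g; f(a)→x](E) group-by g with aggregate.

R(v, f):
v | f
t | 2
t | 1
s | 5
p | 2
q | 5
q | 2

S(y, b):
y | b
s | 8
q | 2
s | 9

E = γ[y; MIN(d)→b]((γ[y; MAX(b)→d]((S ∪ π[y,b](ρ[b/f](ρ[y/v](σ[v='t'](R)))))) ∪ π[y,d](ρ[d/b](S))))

Per-node cardinality:
  S → 3
  R → 6
  σ[v='t'](R) → 2
  ρ[y/v](σ[v='t'](R)) → 2
  ρ[b/f](ρ[y/v](σ[v='t'](R))) → 2
  π[y,b](ρ[b/f](ρ[y/v](σ[v='t'](R)))) → 2
  (S ∪ π[y,b](ρ[b/f](ρ[y/v](σ[v='t'](R))))) → 5
  γ[y; MAX(b)→d]((S ∪ π[y,b](ρ[b/f](ρ[y/v](σ[v='t'](R)))))) → 3
  S → 3
  ρ[d/b](S) → 3
  π[y,d](ρ[d/b](S)) → 3
  (γ[y; MAX(b)→d]((S ∪ π[y,b](ρ[b/f](ρ[y/v](σ[v='t'](R)))))) ∪ π[y,d](ρ[d/b](S))) → 6
  γ[y; MIN(d)→b]((γ[y; MAX(b)→d]((S ∪ π[y,b](ρ[b/f](ρ[y/v](σ[v='t'](R)))))) ∪ π[y,d](ρ[d/b](S)))) → 3

|E| = 3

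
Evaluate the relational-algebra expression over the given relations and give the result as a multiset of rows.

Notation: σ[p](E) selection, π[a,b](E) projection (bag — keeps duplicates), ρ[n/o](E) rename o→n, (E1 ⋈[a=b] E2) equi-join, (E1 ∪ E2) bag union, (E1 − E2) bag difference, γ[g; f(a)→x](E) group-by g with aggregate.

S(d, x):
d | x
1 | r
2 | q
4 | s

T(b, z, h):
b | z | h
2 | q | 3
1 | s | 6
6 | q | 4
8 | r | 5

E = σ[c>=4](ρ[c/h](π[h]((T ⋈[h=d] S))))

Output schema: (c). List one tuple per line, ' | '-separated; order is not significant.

Stepwise |·|:
  T → 4
  S → 3
  (T ⋈[h=d] S) → 1
  π[h]((T ⋈[h=d] S)) → 1
  ρ[c/h](π[h]((T ⋈[h=d] S))) → 1
  σ[c>=4](ρ[c/h](π[h]((T ⋈[h=d] S)))) → 1

== RESULT ==
c
4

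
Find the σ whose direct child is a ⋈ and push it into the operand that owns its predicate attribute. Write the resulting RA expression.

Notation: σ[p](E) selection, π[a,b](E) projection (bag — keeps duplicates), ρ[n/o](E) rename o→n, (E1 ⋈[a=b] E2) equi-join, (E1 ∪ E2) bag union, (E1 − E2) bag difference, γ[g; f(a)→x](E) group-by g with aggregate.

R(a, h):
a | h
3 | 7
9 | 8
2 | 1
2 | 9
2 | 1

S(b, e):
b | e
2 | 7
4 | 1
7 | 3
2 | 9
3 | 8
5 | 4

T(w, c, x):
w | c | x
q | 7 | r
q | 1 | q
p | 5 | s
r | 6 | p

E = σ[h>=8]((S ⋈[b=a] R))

σ filters on h, owned by the right side.
E' = (S ⋈[b=a] σ[h>=8](R))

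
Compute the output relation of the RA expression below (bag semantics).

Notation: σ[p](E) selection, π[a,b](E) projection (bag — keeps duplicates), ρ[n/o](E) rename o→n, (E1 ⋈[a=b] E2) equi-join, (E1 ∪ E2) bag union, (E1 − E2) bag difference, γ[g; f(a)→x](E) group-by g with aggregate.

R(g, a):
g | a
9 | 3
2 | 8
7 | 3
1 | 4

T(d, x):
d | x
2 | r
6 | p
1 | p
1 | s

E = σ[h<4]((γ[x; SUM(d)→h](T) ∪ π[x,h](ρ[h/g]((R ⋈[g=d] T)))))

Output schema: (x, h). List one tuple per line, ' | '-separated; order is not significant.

Row counts bottom-up:
  T → 4
  γ[x; SUM(d)→h](T) → 3
  R → 4
  T → 4
  (R ⋈[g=d] T) → 3
  ρ[h/g]((R ⋈[g=d] T)) → 3
  π[x,h](ρ[h/g]((R ⋈[g=d] T))) → 3
  (γ[x; SUM(d)→h](T) ∪ π[x,h](ρ[h/g]((R ⋈[g=d] T)))) → 6
  σ[h<4]((γ[x; SUM(d)→h](T) ∪ π[x,h](ρ[h/g]((R ⋈[g=d] T))))) → 5

== RESULT ==
x | h
p | 1
r | 2
r | 2
s | 1
s | 1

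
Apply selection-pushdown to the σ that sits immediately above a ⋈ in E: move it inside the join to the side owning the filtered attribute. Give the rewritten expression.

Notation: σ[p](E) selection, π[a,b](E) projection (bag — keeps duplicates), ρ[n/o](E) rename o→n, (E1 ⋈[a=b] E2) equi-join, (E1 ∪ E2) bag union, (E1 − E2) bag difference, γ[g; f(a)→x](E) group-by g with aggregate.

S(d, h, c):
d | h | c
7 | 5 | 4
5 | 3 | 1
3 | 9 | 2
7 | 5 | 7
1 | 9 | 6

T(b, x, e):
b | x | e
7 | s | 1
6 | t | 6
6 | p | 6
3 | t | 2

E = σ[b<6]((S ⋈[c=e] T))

σ filters on b, owned by the right side.
E' = (S ⋈[c=e] σ[b<6](T))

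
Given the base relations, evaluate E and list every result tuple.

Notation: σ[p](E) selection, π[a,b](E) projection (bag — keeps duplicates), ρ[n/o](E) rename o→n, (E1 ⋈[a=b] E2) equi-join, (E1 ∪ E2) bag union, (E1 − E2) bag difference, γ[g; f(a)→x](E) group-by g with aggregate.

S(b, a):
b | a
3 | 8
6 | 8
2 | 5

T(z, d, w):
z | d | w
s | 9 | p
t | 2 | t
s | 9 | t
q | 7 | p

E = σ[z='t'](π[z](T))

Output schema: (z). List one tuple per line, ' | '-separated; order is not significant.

Subexpression sizes:
  T → 4
  π[z](T) → 4
  σ[z='t'](π[z](T)) → 1

== RESULT ==
z
t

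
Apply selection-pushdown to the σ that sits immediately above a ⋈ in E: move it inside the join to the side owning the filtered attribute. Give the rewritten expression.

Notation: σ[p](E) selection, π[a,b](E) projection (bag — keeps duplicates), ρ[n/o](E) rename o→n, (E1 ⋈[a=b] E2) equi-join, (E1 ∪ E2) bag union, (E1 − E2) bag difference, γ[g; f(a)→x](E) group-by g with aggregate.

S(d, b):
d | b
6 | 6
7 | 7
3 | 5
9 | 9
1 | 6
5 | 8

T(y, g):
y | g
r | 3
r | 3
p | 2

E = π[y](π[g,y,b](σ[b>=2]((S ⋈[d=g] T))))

σ filters on b, owned by the left side.
E' = π[y](π[g,y,b]((σ[b>=2](S) ⋈[d=g] T)))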